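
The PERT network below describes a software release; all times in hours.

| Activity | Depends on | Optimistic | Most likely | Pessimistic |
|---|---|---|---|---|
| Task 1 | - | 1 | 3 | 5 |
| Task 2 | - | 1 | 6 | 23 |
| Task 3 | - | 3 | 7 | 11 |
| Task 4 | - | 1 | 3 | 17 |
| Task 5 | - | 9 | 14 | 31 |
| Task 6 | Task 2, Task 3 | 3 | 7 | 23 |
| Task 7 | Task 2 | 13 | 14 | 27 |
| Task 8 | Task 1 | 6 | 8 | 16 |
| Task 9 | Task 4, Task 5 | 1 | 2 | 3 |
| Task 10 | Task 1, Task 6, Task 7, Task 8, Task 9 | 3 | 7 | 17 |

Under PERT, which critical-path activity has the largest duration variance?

Task 2

te_Task 1 = (1 + 4·3 + 5)/6 = 18/6 = 3; σ²_Task 1 = ((5−1)/6)² = 0.444
te_Task 2 = (1 + 4·6 + 23)/6 = 48/6 = 8; σ²_Task 2 = ((23−1)/6)² = 13.444
te_Task 3 = (3 + 4·7 + 11)/6 = 42/6 = 7; σ²_Task 3 = ((11−3)/6)² = 1.778
te_Task 4 = (1 + 4·3 + 17)/6 = 30/6 = 5; σ²_Task 4 = ((17−1)/6)² = 7.111
te_Task 5 = (9 + 4·14 + 31)/6 = 96/6 = 16; σ²_Task 5 = ((31−9)/6)² = 13.444
te_Task 6 = (3 + 4·7 + 23)/6 = 54/6 = 9; σ²_Task 6 = ((23−3)/6)² = 11.111
te_Task 7 = (13 + 4·14 + 27)/6 = 96/6 = 16; σ²_Task 7 = ((27−13)/6)² = 5.444
te_Task 8 = (6 + 4·8 + 16)/6 = 54/6 = 9; σ²_Task 8 = ((16−6)/6)² = 2.778
te_Task 9 = (1 + 4·2 + 3)/6 = 12/6 = 2; σ²_Task 9 = ((3−1)/6)² = 0.111
te_Task 10 = (3 + 4·7 + 17)/6 = 48/6 = 8; σ²_Task 10 = ((17−3)/6)² = 5.444

Forward pass:
ES_Task 1 = 0; EF_Task 1 = 3
ES_Task 2 = 0; EF_Task 2 = 8
ES_Task 3 = 0; EF_Task 3 = 7
ES_Task 4 = 0; EF_Task 4 = 5
ES_Task 5 = 0; EF_Task 5 = 16
ES_Task 6 = max(EF_Task 2=8, EF_Task 3=7) = 8; EF_Task 6 = 8+9 = 17
ES_Task 7 = 8; EF_Task 7 = 8+16 = 24
ES_Task 8 = 3; EF_Task 8 = 3+9 = 12
ES_Task 9 = max(EF_Task 4=5, EF_Task 5=16) = 16; EF_Task 9 = 16+2 = 18
ES_Task 10 = max(EF_Task 1=3, EF_Task 6=17, EF_Task 7=24, EF_Task 8=12, EF_Task 9=18) = 24; EF_Task 10 = 24+8 = 32
Expected project duration μ = 32 hours. Critical path: Task 2 → Task 7 → Task 10.

Variances on critical path: σ²_Task 2=13.444, σ²_Task 7=5.444, σ²_Task 10=5.444.
Largest is σ²_Task 2 = 13.444.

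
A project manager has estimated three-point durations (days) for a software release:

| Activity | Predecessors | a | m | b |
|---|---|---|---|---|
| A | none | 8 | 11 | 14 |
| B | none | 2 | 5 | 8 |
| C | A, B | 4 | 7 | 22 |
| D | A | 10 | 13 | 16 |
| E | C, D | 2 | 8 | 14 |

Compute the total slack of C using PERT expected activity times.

4 days

te_A = (8 + 4·11 + 14)/6 = 66/6 = 11
te_B = (2 + 4·5 + 8)/6 = 30/6 = 5
te_C = (4 + 4·7 + 22)/6 = 54/6 = 9
te_D = (10 + 4·13 + 16)/6 = 78/6 = 13
te_E = (2 + 4·8 + 14)/6 = 48/6 = 8

Forward pass:
ES_A = 0; EF_A = 11
ES_B = 0; EF_B = 5
ES_C = max(EF_A=11, EF_B=5) = 11; EF_C = 11+9 = 20
ES_D = 11; EF_D = 11+13 = 24
ES_E = max(EF_C=20, EF_D=24) = 24; EF_E = 24+8 = 32
Expected project duration μ = 32 days. Critical path: A → D → E.

Backward pass:
LF_E = 32; LS_E = 32−8 = 24
LF_D = LS_E = 24; LS_D = 24−13 = 11
LF_C = LS_E = 24; LS_C = 24−9 = 15
LF_B = LS_C = 15; LS_B = 15−5 = 10
LF_A = min(LS_C=15, LS_D=11) = 11; LS_A = 11−11 = 0
Slack_C = LS_C − ES_C = 15 − 11 = 4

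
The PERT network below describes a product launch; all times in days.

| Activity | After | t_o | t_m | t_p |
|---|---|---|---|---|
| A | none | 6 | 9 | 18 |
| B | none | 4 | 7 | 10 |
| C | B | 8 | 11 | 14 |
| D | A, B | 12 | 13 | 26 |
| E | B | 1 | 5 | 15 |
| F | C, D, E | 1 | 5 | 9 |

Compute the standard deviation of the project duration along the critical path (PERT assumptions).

3.35 days

te_A = (6 + 4·9 + 18)/6 = 60/6 = 10; σ²_A = ((18−6)/6)² = 4.000
te_B = (4 + 4·7 + 10)/6 = 42/6 = 7; σ²_B = ((10−4)/6)² = 1.000
te_C = (8 + 4·11 + 14)/6 = 66/6 = 11; σ²_C = ((14−8)/6)² = 1.000
te_D = (12 + 4·13 + 26)/6 = 90/6 = 15; σ²_D = ((26−12)/6)² = 5.444
te_E = (1 + 4·5 + 15)/6 = 36/6 = 6; σ²_E = ((15−1)/6)² = 5.444
te_F = (1 + 4·5 + 9)/6 = 30/6 = 5; σ²_F = ((9−1)/6)² = 1.778

Forward pass:
ES_A = 0; EF_A = 10
ES_B = 0; EF_B = 7
ES_C = 7; EF_C = 7+11 = 18
ES_D = max(EF_A=10, EF_B=7) = 10; EF_D = 10+15 = 25
ES_E = 7; EF_E = 7+6 = 13
ES_F = max(EF_C=18, EF_D=25, EF_E=13) = 25; EF_F = 25+5 = 30
Expected project duration μ = 30 days. Critical path: A → D → F.

Variance along critical path = 4.000 + 5.444 + 1.778 = 11.222
σ = √11.222 = 3.350 days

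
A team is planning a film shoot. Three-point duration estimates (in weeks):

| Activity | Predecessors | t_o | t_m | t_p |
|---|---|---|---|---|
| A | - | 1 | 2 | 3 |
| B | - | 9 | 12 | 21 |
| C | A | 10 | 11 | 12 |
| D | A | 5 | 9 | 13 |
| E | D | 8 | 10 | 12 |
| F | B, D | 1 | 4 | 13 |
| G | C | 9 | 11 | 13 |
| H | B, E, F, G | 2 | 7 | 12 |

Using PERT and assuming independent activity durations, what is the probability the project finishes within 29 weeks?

te_A = (1 + 4·2 + 3)/6 = 12/6 = 2; σ²_A = ((3−1)/6)² = 0.111
te_B = (9 + 4·12 + 21)/6 = 78/6 = 13; σ²_B = ((21−9)/6)² = 4.000
te_C = (10 + 4·11 + 12)/6 = 66/6 = 11; σ²_C = ((12−10)/6)² = 0.111
te_D = (5 + 4·9 + 13)/6 = 54/6 = 9; σ²_D = ((13−5)/6)² = 1.778
te_E = (8 + 4·10 + 12)/6 = 60/6 = 10; σ²_E = ((12−8)/6)² = 0.444
te_F = (1 + 4·4 + 13)/6 = 30/6 = 5; σ²_F = ((13−1)/6)² = 4.000
te_G = (9 + 4·11 + 13)/6 = 66/6 = 11; σ²_G = ((13−9)/6)² = 0.444
te_H = (2 + 4·7 + 12)/6 = 42/6 = 7; σ²_H = ((12−2)/6)² = 2.778

Forward pass:
ES_A = 0; EF_A = 2
ES_B = 0; EF_B = 13
ES_C = 2; EF_C = 2+11 = 13
ES_D = 2; EF_D = 2+9 = 11
ES_E = 11; EF_E = 11+10 = 21
ES_F = max(EF_B=13, EF_D=11) = 13; EF_F = 13+5 = 18
ES_G = 13; EF_G = 13+11 = 24
ES_H = max(EF_B=13, EF_E=21, EF_F=18, EF_G=24) = 24; EF_H = 24+7 = 31
Expected project duration μ = 31 weeks. Critical path: A → C → G → H.

Variance along critical path = 0.111 + 0.111 + 0.444 + 2.778 = 3.444; σ = √3.444 = 1.856 weeks.
Z = (29 − 31) / 1.856 = -1.078
P(T ≤ 29) = Φ(-1.078) ≈ 0.141

0.141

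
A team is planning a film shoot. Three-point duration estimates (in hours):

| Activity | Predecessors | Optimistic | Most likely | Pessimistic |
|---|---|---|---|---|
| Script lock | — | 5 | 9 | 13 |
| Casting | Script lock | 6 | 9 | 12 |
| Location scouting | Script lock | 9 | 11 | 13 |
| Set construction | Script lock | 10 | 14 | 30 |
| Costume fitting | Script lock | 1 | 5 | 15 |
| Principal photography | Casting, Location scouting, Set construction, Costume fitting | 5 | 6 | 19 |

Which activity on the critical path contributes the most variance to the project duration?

te_Script lock = (5 + 4·9 + 13)/6 = 54/6 = 9; σ²_Script lock = ((13−5)/6)² = 1.778
te_Casting = (6 + 4·9 + 12)/6 = 54/6 = 9; σ²_Casting = ((12−6)/6)² = 1.000
te_Location scouting = (9 + 4·11 + 13)/6 = 66/6 = 11; σ²_Location scouting = ((13−9)/6)² = 0.444
te_Set construction = (10 + 4·14 + 30)/6 = 96/6 = 16; σ²_Set construction = ((30−10)/6)² = 11.111
te_Costume fitting = (1 + 4·5 + 15)/6 = 36/6 = 6; σ²_Costume fitting = ((15−1)/6)² = 5.444
te_Principal photography = (5 + 4·6 + 19)/6 = 48/6 = 8; σ²_Principal photography = ((19−5)/6)² = 5.444

Forward pass:
ES_Script lock = 0; EF_Script lock = 9
ES_Casting = 9; EF_Casting = 9+9 = 18
ES_Location scouting = 9; EF_Location scouting = 9+11 = 20
ES_Set construction = 9; EF_Set construction = 9+16 = 25
ES_Costume fitting = 9; EF_Costume fitting = 9+6 = 15
ES_Principal photography = max(EF_Casting=18, EF_Location scouting=20, EF_Set construction=25, EF_Costume fitting=15) = 25; EF_Principal photography = 25+8 = 33
Expected project duration μ = 33 hours. Critical path: Script lock → Set construction → Principal photography.

Variances on critical path: σ²_Script lock=1.778, σ²_Set construction=11.111, σ²_Principal photography=5.444.
Largest is σ²_Set construction = 11.111.

Set construction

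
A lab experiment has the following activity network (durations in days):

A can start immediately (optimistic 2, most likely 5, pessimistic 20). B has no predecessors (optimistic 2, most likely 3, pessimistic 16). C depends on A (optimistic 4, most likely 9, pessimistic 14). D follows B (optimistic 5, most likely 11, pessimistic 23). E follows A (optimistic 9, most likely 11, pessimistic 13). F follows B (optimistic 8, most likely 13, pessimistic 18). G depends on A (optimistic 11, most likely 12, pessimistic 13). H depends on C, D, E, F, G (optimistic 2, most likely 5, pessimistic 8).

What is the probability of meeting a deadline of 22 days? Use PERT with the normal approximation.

0.265

te_A = (2 + 4·5 + 20)/6 = 42/6 = 7; σ²_A = ((20−2)/6)² = 9.000
te_B = (2 + 4·3 + 16)/6 = 30/6 = 5; σ²_B = ((16−2)/6)² = 5.444
te_C = (4 + 4·9 + 14)/6 = 54/6 = 9; σ²_C = ((14−4)/6)² = 2.778
te_D = (5 + 4·11 + 23)/6 = 72/6 = 12; σ²_D = ((23−5)/6)² = 9.000
te_E = (9 + 4·11 + 13)/6 = 66/6 = 11; σ²_E = ((13−9)/6)² = 0.444
te_F = (8 + 4·13 + 18)/6 = 78/6 = 13; σ²_F = ((18−8)/6)² = 2.778
te_G = (11 + 4·12 + 13)/6 = 72/6 = 12; σ²_G = ((13−11)/6)² = 0.111
te_H = (2 + 4·5 + 8)/6 = 30/6 = 5; σ²_H = ((8−2)/6)² = 1.000

Forward pass:
ES_A = 0; EF_A = 7
ES_B = 0; EF_B = 5
ES_C = 7; EF_C = 7+9 = 16
ES_D = 5; EF_D = 5+12 = 17
ES_E = 7; EF_E = 7+11 = 18
ES_F = 5; EF_F = 5+13 = 18
ES_G = 7; EF_G = 7+12 = 19
ES_H = max(EF_C=16, EF_D=17, EF_E=18, EF_F=18, EF_G=19) = 19; EF_H = 19+5 = 24
Expected project duration μ = 24 days. Critical path: A → G → H.

Variance along critical path = 9.000 + 0.111 + 1.000 = 10.111; σ = √10.111 = 3.180 days.
Z = (22 − 24) / 3.180 = -0.629
P(T ≤ 22) = Φ(-0.629) ≈ 0.265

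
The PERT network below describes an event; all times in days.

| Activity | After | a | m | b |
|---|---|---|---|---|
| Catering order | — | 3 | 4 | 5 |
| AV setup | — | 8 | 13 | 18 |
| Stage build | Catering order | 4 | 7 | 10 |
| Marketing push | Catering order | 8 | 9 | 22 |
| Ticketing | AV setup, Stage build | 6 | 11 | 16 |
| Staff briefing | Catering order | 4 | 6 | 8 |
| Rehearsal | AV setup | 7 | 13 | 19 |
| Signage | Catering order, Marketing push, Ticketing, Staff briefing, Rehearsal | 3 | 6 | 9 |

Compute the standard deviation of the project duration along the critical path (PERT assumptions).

2.79 days

te_Catering order = (3 + 4·4 + 5)/6 = 24/6 = 4; σ²_Catering order = ((5−3)/6)² = 0.111
te_AV setup = (8 + 4·13 + 18)/6 = 78/6 = 13; σ²_AV setup = ((18−8)/6)² = 2.778
te_Stage build = (4 + 4·7 + 10)/6 = 42/6 = 7; σ²_Stage build = ((10−4)/6)² = 1.000
te_Marketing push = (8 + 4·9 + 22)/6 = 66/6 = 11; σ²_Marketing push = ((22−8)/6)² = 5.444
te_Ticketing = (6 + 4·11 + 16)/6 = 66/6 = 11; σ²_Ticketing = ((16−6)/6)² = 2.778
te_Staff briefing = (4 + 4·6 + 8)/6 = 36/6 = 6; σ²_Staff briefing = ((8−4)/6)² = 0.444
te_Rehearsal = (7 + 4·13 + 19)/6 = 78/6 = 13; σ²_Rehearsal = ((19−7)/6)² = 4.000
te_Signage = (3 + 4·6 + 9)/6 = 36/6 = 6; σ²_Signage = ((9−3)/6)² = 1.000

Forward pass:
ES_Catering order = 0; EF_Catering order = 4
ES_AV setup = 0; EF_AV setup = 13
ES_Stage build = 4; EF_Stage build = 4+7 = 11
ES_Marketing push = 4; EF_Marketing push = 4+11 = 15
ES_Ticketing = max(EF_AV setup=13, EF_Stage build=11) = 13; EF_Ticketing = 13+11 = 24
ES_Staff briefing = 4; EF_Staff briefing = 4+6 = 10
ES_Rehearsal = 13; EF_Rehearsal = 13+13 = 26
ES_Signage = max(EF_Catering order=4, EF_Marketing push=15, EF_Ticketing=24, EF_Staff briefing=10, EF_Rehearsal=26) = 26; EF_Signage = 26+6 = 32
Expected project duration μ = 32 days. Critical path: AV setup → Rehearsal → Signage.

Variance along critical path = 2.778 + 4.000 + 1.000 = 7.778
σ = √7.778 = 2.789 days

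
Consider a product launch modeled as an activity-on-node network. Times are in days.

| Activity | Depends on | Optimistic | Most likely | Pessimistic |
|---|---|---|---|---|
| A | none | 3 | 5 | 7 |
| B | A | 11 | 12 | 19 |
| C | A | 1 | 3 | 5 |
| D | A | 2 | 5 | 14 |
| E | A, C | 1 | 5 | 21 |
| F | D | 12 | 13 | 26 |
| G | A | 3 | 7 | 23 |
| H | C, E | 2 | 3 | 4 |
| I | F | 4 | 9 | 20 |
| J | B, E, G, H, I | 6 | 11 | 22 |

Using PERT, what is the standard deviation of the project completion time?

4.91 days

te_A = (3 + 4·5 + 7)/6 = 30/6 = 5; σ²_A = ((7−3)/6)² = 0.444
te_B = (11 + 4·12 + 19)/6 = 78/6 = 13; σ²_B = ((19−11)/6)² = 1.778
te_C = (1 + 4·3 + 5)/6 = 18/6 = 3; σ²_C = ((5−1)/6)² = 0.444
te_D = (2 + 4·5 + 14)/6 = 36/6 = 6; σ²_D = ((14−2)/6)² = 4.000
te_E = (1 + 4·5 + 21)/6 = 42/6 = 7; σ²_E = ((21−1)/6)² = 11.111
te_F = (12 + 4·13 + 26)/6 = 90/6 = 15; σ²_F = ((26−12)/6)² = 5.444
te_G = (3 + 4·7 + 23)/6 = 54/6 = 9; σ²_G = ((23−3)/6)² = 11.111
te_H = (2 + 4·3 + 4)/6 = 18/6 = 3; σ²_H = ((4−2)/6)² = 0.111
te_I = (4 + 4·9 + 20)/6 = 60/6 = 10; σ²_I = ((20−4)/6)² = 7.111
te_J = (6 + 4·11 + 22)/6 = 72/6 = 12; σ²_J = ((22−6)/6)² = 7.111

Forward pass:
ES_A = 0; EF_A = 5
ES_B = 5; EF_B = 5+13 = 18
ES_C = 5; EF_C = 5+3 = 8
ES_D = 5; EF_D = 5+6 = 11
ES_E = max(EF_A=5, EF_C=8) = 8; EF_E = 8+7 = 15
ES_F = 11; EF_F = 11+15 = 26
ES_G = 5; EF_G = 5+9 = 14
ES_H = max(EF_C=8, EF_E=15) = 15; EF_H = 15+3 = 18
ES_I = 26; EF_I = 26+10 = 36
ES_J = max(EF_B=18, EF_E=15, EF_G=14, EF_H=18, EF_I=36) = 36; EF_J = 36+12 = 48
Expected project duration μ = 48 days. Critical path: A → D → F → I → J.

Variance along critical path = 0.444 + 4.000 + 5.444 + 7.111 + 7.111 = 24.111
σ = √24.111 = 4.910 days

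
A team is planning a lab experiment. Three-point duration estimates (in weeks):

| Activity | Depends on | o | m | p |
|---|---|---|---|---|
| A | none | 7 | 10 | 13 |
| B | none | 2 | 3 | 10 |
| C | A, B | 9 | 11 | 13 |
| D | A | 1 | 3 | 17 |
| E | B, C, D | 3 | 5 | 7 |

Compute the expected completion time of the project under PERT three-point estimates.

26 weeks

te_A = (7 + 4·10 + 13)/6 = 60/6 = 10
te_B = (2 + 4·3 + 10)/6 = 24/6 = 4
te_C = (9 + 4·11 + 13)/6 = 66/6 = 11
te_D = (1 + 4·3 + 17)/6 = 30/6 = 5
te_E = (3 + 4·5 + 7)/6 = 30/6 = 5

Forward pass:
ES_A = 0; EF_A = 10
ES_B = 0; EF_B = 4
ES_C = max(EF_A=10, EF_B=4) = 10; EF_C = 10+11 = 21
ES_D = 10; EF_D = 10+5 = 15
ES_E = max(EF_B=4, EF_C=21, EF_D=15) = 21; EF_E = 21+5 = 26
Expected project duration μ = 26 weeks. Critical path: A → C → E.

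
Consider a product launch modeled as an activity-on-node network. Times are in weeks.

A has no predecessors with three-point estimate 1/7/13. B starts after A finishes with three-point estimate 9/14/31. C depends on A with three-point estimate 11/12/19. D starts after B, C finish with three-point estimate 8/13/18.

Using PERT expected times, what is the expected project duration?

te_A = (1 + 4·7 + 13)/6 = 42/6 = 7
te_B = (9 + 4·14 + 31)/6 = 96/6 = 16
te_C = (11 + 4·12 + 19)/6 = 78/6 = 13
te_D = (8 + 4·13 + 18)/6 = 78/6 = 13

Forward pass:
ES_A = 0; EF_A = 7
ES_B = 7; EF_B = 7+16 = 23
ES_C = 7; EF_C = 7+13 = 20
ES_D = max(EF_B=23, EF_C=20) = 23; EF_D = 23+13 = 36
Expected project duration μ = 36 weeks. Critical path: A → B → D.

36 weeks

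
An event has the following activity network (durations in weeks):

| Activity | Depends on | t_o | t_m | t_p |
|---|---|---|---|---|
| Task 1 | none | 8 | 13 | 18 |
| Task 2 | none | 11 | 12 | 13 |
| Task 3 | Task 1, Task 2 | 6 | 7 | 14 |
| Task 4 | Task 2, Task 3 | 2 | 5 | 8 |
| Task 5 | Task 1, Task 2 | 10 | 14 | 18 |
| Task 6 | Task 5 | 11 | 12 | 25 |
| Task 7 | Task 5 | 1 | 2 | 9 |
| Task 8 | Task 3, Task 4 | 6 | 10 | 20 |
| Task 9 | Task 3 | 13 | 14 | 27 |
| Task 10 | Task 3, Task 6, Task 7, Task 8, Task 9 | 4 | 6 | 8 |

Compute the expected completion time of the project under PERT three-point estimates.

te_Task 1 = (8 + 4·13 + 18)/6 = 78/6 = 13
te_Task 2 = (11 + 4·12 + 13)/6 = 72/6 = 12
te_Task 3 = (6 + 4·7 + 14)/6 = 48/6 = 8
te_Task 4 = (2 + 4·5 + 8)/6 = 30/6 = 5
te_Task 5 = (10 + 4·14 + 18)/6 = 84/6 = 14
te_Task 6 = (11 + 4·12 + 25)/6 = 84/6 = 14
te_Task 7 = (1 + 4·2 + 9)/6 = 18/6 = 3
te_Task 8 = (6 + 4·10 + 20)/6 = 66/6 = 11
te_Task 9 = (13 + 4·14 + 27)/6 = 96/6 = 16
te_Task 10 = (4 + 4·6 + 8)/6 = 36/6 = 6

Forward pass:
ES_Task 1 = 0; EF_Task 1 = 13
ES_Task 2 = 0; EF_Task 2 = 12
ES_Task 3 = max(EF_Task 1=13, EF_Task 2=12) = 13; EF_Task 3 = 13+8 = 21
ES_Task 4 = max(EF_Task 2=12, EF_Task 3=21) = 21; EF_Task 4 = 21+5 = 26
ES_Task 5 = max(EF_Task 1=13, EF_Task 2=12) = 13; EF_Task 5 = 13+14 = 27
ES_Task 6 = 27; EF_Task 6 = 27+14 = 41
ES_Task 7 = 27; EF_Task 7 = 27+3 = 30
ES_Task 8 = max(EF_Task 3=21, EF_Task 4=26) = 26; EF_Task 8 = 26+11 = 37
ES_Task 9 = 21; EF_Task 9 = 21+16 = 37
ES_Task 10 = max(EF_Task 3=21, EF_Task 6=41, EF_Task 7=30, EF_Task 8=37, EF_Task 9=37) = 41; EF_Task 10 = 41+6 = 47
Expected project duration μ = 47 weeks. Critical path: Task 1 → Task 5 → Task 6 → Task 10.

47 weeks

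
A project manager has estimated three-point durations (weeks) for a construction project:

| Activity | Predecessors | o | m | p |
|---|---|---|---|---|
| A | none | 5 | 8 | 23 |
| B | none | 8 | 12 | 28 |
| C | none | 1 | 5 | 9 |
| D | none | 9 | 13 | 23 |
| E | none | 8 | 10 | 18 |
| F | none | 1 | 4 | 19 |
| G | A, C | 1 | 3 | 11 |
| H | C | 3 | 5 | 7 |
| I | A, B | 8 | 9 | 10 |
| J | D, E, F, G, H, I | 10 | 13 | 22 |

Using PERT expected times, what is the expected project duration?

37 weeks

te_A = (5 + 4·8 + 23)/6 = 60/6 = 10
te_B = (8 + 4·12 + 28)/6 = 84/6 = 14
te_C = (1 + 4·5 + 9)/6 = 30/6 = 5
te_D = (9 + 4·13 + 23)/6 = 84/6 = 14
te_E = (8 + 4·10 + 18)/6 = 66/6 = 11
te_F = (1 + 4·4 + 19)/6 = 36/6 = 6
te_G = (1 + 4·3 + 11)/6 = 24/6 = 4
te_H = (3 + 4·5 + 7)/6 = 30/6 = 5
te_I = (8 + 4·9 + 10)/6 = 54/6 = 9
te_J = (10 + 4·13 + 22)/6 = 84/6 = 14

Forward pass:
ES_A = 0; EF_A = 10
ES_B = 0; EF_B = 14
ES_C = 0; EF_C = 5
ES_D = 0; EF_D = 14
ES_E = 0; EF_E = 11
ES_F = 0; EF_F = 6
ES_G = max(EF_A=10, EF_C=5) = 10; EF_G = 10+4 = 14
ES_H = 5; EF_H = 5+5 = 10
ES_I = max(EF_A=10, EF_B=14) = 14; EF_I = 14+9 = 23
ES_J = max(EF_D=14, EF_E=11, EF_F=6, EF_G=14, EF_H=10, EF_I=23) = 23; EF_J = 23+14 = 37
Expected project duration μ = 37 weeks. Critical path: B → I → J.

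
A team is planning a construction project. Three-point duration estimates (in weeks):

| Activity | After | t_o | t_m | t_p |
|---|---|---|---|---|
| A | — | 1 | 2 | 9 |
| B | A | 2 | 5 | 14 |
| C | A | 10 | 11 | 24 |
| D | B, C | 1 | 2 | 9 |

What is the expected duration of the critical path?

te_A = (1 + 4·2 + 9)/6 = 18/6 = 3
te_B = (2 + 4·5 + 14)/6 = 36/6 = 6
te_C = (10 + 4·11 + 24)/6 = 78/6 = 13
te_D = (1 + 4·2 + 9)/6 = 18/6 = 3

Forward pass:
ES_A = 0; EF_A = 3
ES_B = 3; EF_B = 3+6 = 9
ES_C = 3; EF_C = 3+13 = 16
ES_D = max(EF_B=9, EF_C=16) = 16; EF_D = 16+3 = 19
Expected project duration μ = 19 weeks. Critical path: A → C → D.

19 weeks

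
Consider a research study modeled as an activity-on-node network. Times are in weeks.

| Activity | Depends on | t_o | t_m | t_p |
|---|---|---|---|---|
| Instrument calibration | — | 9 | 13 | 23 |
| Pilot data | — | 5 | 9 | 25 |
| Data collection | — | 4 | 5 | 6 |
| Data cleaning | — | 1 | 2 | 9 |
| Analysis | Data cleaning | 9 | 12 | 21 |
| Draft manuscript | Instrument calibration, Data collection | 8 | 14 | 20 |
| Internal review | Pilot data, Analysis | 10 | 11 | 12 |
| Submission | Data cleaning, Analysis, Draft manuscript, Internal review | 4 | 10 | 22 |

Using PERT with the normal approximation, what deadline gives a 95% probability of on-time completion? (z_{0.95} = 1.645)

te_Instrument calibration = (9 + 4·13 + 23)/6 = 84/6 = 14; σ²_Instrument calibration = ((23−9)/6)² = 5.444
te_Pilot data = (5 + 4·9 + 25)/6 = 66/6 = 11; σ²_Pilot data = ((25−5)/6)² = 11.111
te_Data collection = (4 + 4·5 + 6)/6 = 30/6 = 5; σ²_Data collection = ((6−4)/6)² = 0.111
te_Data cleaning = (1 + 4·2 + 9)/6 = 18/6 = 3; σ²_Data cleaning = ((9−1)/6)² = 1.778
te_Analysis = (9 + 4·12 + 21)/6 = 78/6 = 13; σ²_Analysis = ((21−9)/6)² = 4.000
te_Draft manuscript = (8 + 4·14 + 20)/6 = 84/6 = 14; σ²_Draft manuscript = ((20−8)/6)² = 4.000
te_Internal review = (10 + 4·11 + 12)/6 = 66/6 = 11; σ²_Internal review = ((12−10)/6)² = 0.111
te_Submission = (4 + 4·10 + 22)/6 = 66/6 = 11; σ²_Submission = ((22−4)/6)² = 9.000

Forward pass:
ES_Instrument calibration = 0; EF_Instrument calibration = 14
ES_Pilot data = 0; EF_Pilot data = 11
ES_Data collection = 0; EF_Data collection = 5
ES_Data cleaning = 0; EF_Data cleaning = 3
ES_Analysis = 3; EF_Analysis = 3+13 = 16
ES_Draft manuscript = max(EF_Instrument calibration=14, EF_Data collection=5) = 14; EF_Draft manuscript = 14+14 = 28
ES_Internal review = max(EF_Pilot data=11, EF_Analysis=16) = 16; EF_Internal review = 16+11 = 27
ES_Submission = max(EF_Data cleaning=3, EF_Analysis=16, EF_Draft manuscript=28, EF_Internal review=27) = 28; EF_Submission = 28+11 = 39
Expected project duration μ = 39 weeks. Critical path: Instrument calibration → Draft manuscript → Submission.

Variance along critical path = 5.444 + 4.000 + 9.000 = 18.444; σ = 4.295 weeks.
D = μ + z·σ = 39 + 1.645·4.295 = 46.1 weeks

46.1 weeks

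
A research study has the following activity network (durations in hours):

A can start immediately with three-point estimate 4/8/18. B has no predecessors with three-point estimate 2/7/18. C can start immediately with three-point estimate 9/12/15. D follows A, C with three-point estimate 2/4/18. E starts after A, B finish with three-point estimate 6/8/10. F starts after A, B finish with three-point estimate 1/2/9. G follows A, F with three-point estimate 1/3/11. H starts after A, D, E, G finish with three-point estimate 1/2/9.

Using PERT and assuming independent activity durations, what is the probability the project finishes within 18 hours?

0.170

te_A = (4 + 4·8 + 18)/6 = 54/6 = 9; σ²_A = ((18−4)/6)² = 5.444
te_B = (2 + 4·7 + 18)/6 = 48/6 = 8; σ²_B = ((18−2)/6)² = 7.111
te_C = (9 + 4·12 + 15)/6 = 72/6 = 12; σ²_C = ((15−9)/6)² = 1.000
te_D = (2 + 4·4 + 18)/6 = 36/6 = 6; σ²_D = ((18−2)/6)² = 7.111
te_E = (6 + 4·8 + 10)/6 = 48/6 = 8; σ²_E = ((10−6)/6)² = 0.444
te_F = (1 + 4·2 + 9)/6 = 18/6 = 3; σ²_F = ((9−1)/6)² = 1.778
te_G = (1 + 4·3 + 11)/6 = 24/6 = 4; σ²_G = ((11−1)/6)² = 2.778
te_H = (1 + 4·2 + 9)/6 = 18/6 = 3; σ²_H = ((9−1)/6)² = 1.778

Forward pass:
ES_A = 0; EF_A = 9
ES_B = 0; EF_B = 8
ES_C = 0; EF_C = 12
ES_D = max(EF_A=9, EF_C=12) = 12; EF_D = 12+6 = 18
ES_E = max(EF_A=9, EF_B=8) = 9; EF_E = 9+8 = 17
ES_F = max(EF_A=9, EF_B=8) = 9; EF_F = 9+3 = 12
ES_G = max(EF_A=9, EF_F=12) = 12; EF_G = 12+4 = 16
ES_H = max(EF_A=9, EF_D=18, EF_E=17, EF_G=16) = 18; EF_H = 18+3 = 21
Expected project duration μ = 21 hours. Critical path: C → D → H.

Variance along critical path = 1.000 + 7.111 + 1.778 = 9.889; σ = √9.889 = 3.145 hours.
Z = (18 − 21) / 3.145 = -0.954
P(T ≤ 18) = Φ(-0.954) ≈ 0.170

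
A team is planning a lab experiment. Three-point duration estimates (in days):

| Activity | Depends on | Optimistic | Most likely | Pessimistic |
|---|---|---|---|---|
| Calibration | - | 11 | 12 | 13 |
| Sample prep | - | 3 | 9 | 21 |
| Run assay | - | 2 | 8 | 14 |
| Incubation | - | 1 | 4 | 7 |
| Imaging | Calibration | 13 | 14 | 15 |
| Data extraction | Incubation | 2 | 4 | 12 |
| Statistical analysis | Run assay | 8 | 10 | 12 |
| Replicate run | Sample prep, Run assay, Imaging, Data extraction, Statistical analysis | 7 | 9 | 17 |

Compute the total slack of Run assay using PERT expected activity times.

te_Calibration = (11 + 4·12 + 13)/6 = 72/6 = 12
te_Sample prep = (3 + 4·9 + 21)/6 = 60/6 = 10
te_Run assay = (2 + 4·8 + 14)/6 = 48/6 = 8
te_Incubation = (1 + 4·4 + 7)/6 = 24/6 = 4
te_Imaging = (13 + 4·14 + 15)/6 = 84/6 = 14
te_Data extraction = (2 + 4·4 + 12)/6 = 30/6 = 5
te_Statistical analysis = (8 + 4·10 + 12)/6 = 60/6 = 10
te_Replicate run = (7 + 4·9 + 17)/6 = 60/6 = 10

Forward pass:
ES_Calibration = 0; EF_Calibration = 12
ES_Sample prep = 0; EF_Sample prep = 10
ES_Run assay = 0; EF_Run assay = 8
ES_Incubation = 0; EF_Incubation = 4
ES_Imaging = 12; EF_Imaging = 12+14 = 26
ES_Data extraction = 4; EF_Data extraction = 4+5 = 9
ES_Statistical analysis = 8; EF_Statistical analysis = 8+10 = 18
ES_Replicate run = max(EF_Sample prep=10, EF_Run assay=8, EF_Imaging=26, EF_Data extraction=9, EF_Statistical analysis=18) = 26; EF_Replicate run = 26+10 = 36
Expected project duration μ = 36 days. Critical path: Calibration → Imaging → Replicate run.

Backward pass:
LF_Replicate run = 36; LS_Replicate run = 36−10 = 26
LF_Statistical analysis = LS_Replicate run = 26; LS_Statistical analysis = 26−10 = 16
LF_Data extraction = LS_Replicate run = 26; LS_Data extraction = 26−5 = 21
LF_Imaging = LS_Replicate run = 26; LS_Imaging = 26−14 = 12
LF_Incubation = LS_Data extraction = 21; LS_Incubation = 21−4 = 17
LF_Run assay = min(LS_Statistical analysis=16, LS_Replicate run=26) = 16; LS_Run assay = 16−8 = 8
LF_Sample prep = LS_Replicate run = 26; LS_Sample prep = 26−10 = 16
LF_Calibration = LS_Imaging = 12; LS_Calibration = 12−12 = 0
Slack_Run assay = LS_Run assay − ES_Run assay = 8 − 0 = 8

8 days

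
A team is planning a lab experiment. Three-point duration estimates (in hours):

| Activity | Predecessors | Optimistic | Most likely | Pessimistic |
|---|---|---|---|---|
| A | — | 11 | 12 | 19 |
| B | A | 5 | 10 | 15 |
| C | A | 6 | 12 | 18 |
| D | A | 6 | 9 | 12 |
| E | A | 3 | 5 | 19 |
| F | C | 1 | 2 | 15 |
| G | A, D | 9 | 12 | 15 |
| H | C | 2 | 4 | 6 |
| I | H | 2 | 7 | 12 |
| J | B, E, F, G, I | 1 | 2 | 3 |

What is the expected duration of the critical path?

38 hours

te_A = (11 + 4·12 + 19)/6 = 78/6 = 13
te_B = (5 + 4·10 + 15)/6 = 60/6 = 10
te_C = (6 + 4·12 + 18)/6 = 72/6 = 12
te_D = (6 + 4·9 + 12)/6 = 54/6 = 9
te_E = (3 + 4·5 + 19)/6 = 42/6 = 7
te_F = (1 + 4·2 + 15)/6 = 24/6 = 4
te_G = (9 + 4·12 + 15)/6 = 72/6 = 12
te_H = (2 + 4·4 + 6)/6 = 24/6 = 4
te_I = (2 + 4·7 + 12)/6 = 42/6 = 7
te_J = (1 + 4·2 + 3)/6 = 12/6 = 2

Forward pass:
ES_A = 0; EF_A = 13
ES_B = 13; EF_B = 13+10 = 23
ES_C = 13; EF_C = 13+12 = 25
ES_D = 13; EF_D = 13+9 = 22
ES_E = 13; EF_E = 13+7 = 20
ES_F = 25; EF_F = 25+4 = 29
ES_G = max(EF_A=13, EF_D=22) = 22; EF_G = 22+12 = 34
ES_H = 25; EF_H = 25+4 = 29
ES_I = 29; EF_I = 29+7 = 36
ES_J = max(EF_B=23, EF_E=20, EF_F=29, EF_G=34, EF_I=36) = 36; EF_J = 36+2 = 38
Expected project duration μ = 38 hours. Critical path: A → C → H → I → J.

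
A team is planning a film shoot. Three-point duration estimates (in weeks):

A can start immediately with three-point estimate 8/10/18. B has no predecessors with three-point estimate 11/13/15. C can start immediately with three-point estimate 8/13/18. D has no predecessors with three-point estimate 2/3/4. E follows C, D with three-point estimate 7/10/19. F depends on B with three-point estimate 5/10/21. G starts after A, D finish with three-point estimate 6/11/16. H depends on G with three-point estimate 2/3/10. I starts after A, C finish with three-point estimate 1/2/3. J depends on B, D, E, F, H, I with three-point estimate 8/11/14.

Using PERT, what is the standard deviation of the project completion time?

2.89 weeks

te_A = (8 + 4·10 + 18)/6 = 66/6 = 11; σ²_A = ((18−8)/6)² = 2.778
te_B = (11 + 4·13 + 15)/6 = 78/6 = 13; σ²_B = ((15−11)/6)² = 0.444
te_C = (8 + 4·13 + 18)/6 = 78/6 = 13; σ²_C = ((18−8)/6)² = 2.778
te_D = (2 + 4·3 + 4)/6 = 18/6 = 3; σ²_D = ((4−2)/6)² = 0.111
te_E = (7 + 4·10 + 19)/6 = 66/6 = 11; σ²_E = ((19−7)/6)² = 4.000
te_F = (5 + 4·10 + 21)/6 = 66/6 = 11; σ²_F = ((21−5)/6)² = 7.111
te_G = (6 + 4·11 + 16)/6 = 66/6 = 11; σ²_G = ((16−6)/6)² = 2.778
te_H = (2 + 4·3 + 10)/6 = 24/6 = 4; σ²_H = ((10−2)/6)² = 1.778
te_I = (1 + 4·2 + 3)/6 = 12/6 = 2; σ²_I = ((3−1)/6)² = 0.111
te_J = (8 + 4·11 + 14)/6 = 66/6 = 11; σ²_J = ((14−8)/6)² = 1.000

Forward pass:
ES_A = 0; EF_A = 11
ES_B = 0; EF_B = 13
ES_C = 0; EF_C = 13
ES_D = 0; EF_D = 3
ES_E = max(EF_C=13, EF_D=3) = 13; EF_E = 13+11 = 24
ES_F = 13; EF_F = 13+11 = 24
ES_G = max(EF_A=11, EF_D=3) = 11; EF_G = 11+11 = 22
ES_H = 22; EF_H = 22+4 = 26
ES_I = max(EF_A=11, EF_C=13) = 13; EF_I = 13+2 = 15
ES_J = max(EF_B=13, EF_D=3, EF_E=24, EF_F=24, EF_H=26, EF_I=15) = 26; EF_J = 26+11 = 37
Expected project duration μ = 37 weeks. Critical path: A → G → H → J.

Variance along critical path = 2.778 + 2.778 + 1.778 + 1.000 = 8.333
σ = √8.333 = 2.887 weeks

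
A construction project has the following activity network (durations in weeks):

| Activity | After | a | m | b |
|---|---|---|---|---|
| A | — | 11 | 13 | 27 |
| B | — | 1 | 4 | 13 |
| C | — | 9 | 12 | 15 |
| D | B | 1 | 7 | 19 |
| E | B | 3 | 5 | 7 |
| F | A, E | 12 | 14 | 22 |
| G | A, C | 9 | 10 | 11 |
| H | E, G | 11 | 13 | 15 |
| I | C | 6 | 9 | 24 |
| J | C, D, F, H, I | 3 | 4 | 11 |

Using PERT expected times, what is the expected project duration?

43 weeks

te_A = (11 + 4·13 + 27)/6 = 90/6 = 15
te_B = (1 + 4·4 + 13)/6 = 30/6 = 5
te_C = (9 + 4·12 + 15)/6 = 72/6 = 12
te_D = (1 + 4·7 + 19)/6 = 48/6 = 8
te_E = (3 + 4·5 + 7)/6 = 30/6 = 5
te_F = (12 + 4·14 + 22)/6 = 90/6 = 15
te_G = (9 + 4·10 + 11)/6 = 60/6 = 10
te_H = (11 + 4·13 + 15)/6 = 78/6 = 13
te_I = (6 + 4·9 + 24)/6 = 66/6 = 11
te_J = (3 + 4·4 + 11)/6 = 30/6 = 5

Forward pass:
ES_A = 0; EF_A = 15
ES_B = 0; EF_B = 5
ES_C = 0; EF_C = 12
ES_D = 5; EF_D = 5+8 = 13
ES_E = 5; EF_E = 5+5 = 10
ES_F = max(EF_A=15, EF_E=10) = 15; EF_F = 15+15 = 30
ES_G = max(EF_A=15, EF_C=12) = 15; EF_G = 15+10 = 25
ES_H = max(EF_E=10, EF_G=25) = 25; EF_H = 25+13 = 38
ES_I = 12; EF_I = 12+11 = 23
ES_J = max(EF_C=12, EF_D=13, EF_F=30, EF_H=38, EF_I=23) = 38; EF_J = 38+5 = 43
Expected project duration μ = 43 weeks. Critical path: A → G → H → J.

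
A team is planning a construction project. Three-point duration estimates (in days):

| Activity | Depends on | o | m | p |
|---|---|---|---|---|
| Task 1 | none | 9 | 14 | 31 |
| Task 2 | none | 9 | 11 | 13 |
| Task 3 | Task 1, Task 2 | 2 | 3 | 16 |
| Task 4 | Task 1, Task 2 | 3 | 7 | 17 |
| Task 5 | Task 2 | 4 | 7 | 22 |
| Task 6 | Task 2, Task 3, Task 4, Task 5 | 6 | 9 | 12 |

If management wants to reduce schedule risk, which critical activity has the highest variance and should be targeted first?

Task 1

te_Task 1 = (9 + 4·14 + 31)/6 = 96/6 = 16; σ²_Task 1 = ((31−9)/6)² = 13.444
te_Task 2 = (9 + 4·11 + 13)/6 = 66/6 = 11; σ²_Task 2 = ((13−9)/6)² = 0.444
te_Task 3 = (2 + 4·3 + 16)/6 = 30/6 = 5; σ²_Task 3 = ((16−2)/6)² = 5.444
te_Task 4 = (3 + 4·7 + 17)/6 = 48/6 = 8; σ²_Task 4 = ((17−3)/6)² = 5.444
te_Task 5 = (4 + 4·7 + 22)/6 = 54/6 = 9; σ²_Task 5 = ((22−4)/6)² = 9.000
te_Task 6 = (6 + 4·9 + 12)/6 = 54/6 = 9; σ²_Task 6 = ((12−6)/6)² = 1.000

Forward pass:
ES_Task 1 = 0; EF_Task 1 = 16
ES_Task 2 = 0; EF_Task 2 = 11
ES_Task 3 = max(EF_Task 1=16, EF_Task 2=11) = 16; EF_Task 3 = 16+5 = 21
ES_Task 4 = max(EF_Task 1=16, EF_Task 2=11) = 16; EF_Task 4 = 16+8 = 24
ES_Task 5 = 11; EF_Task 5 = 11+9 = 20
ES_Task 6 = max(EF_Task 2=11, EF_Task 3=21, EF_Task 4=24, EF_Task 5=20) = 24; EF_Task 6 = 24+9 = 33
Expected project duration μ = 33 days. Critical path: Task 1 → Task 4 → Task 6.

Variances on critical path: σ²_Task 1=13.444, σ²_Task 4=5.444, σ²_Task 6=1.000.
Largest is σ²_Task 1 = 13.444.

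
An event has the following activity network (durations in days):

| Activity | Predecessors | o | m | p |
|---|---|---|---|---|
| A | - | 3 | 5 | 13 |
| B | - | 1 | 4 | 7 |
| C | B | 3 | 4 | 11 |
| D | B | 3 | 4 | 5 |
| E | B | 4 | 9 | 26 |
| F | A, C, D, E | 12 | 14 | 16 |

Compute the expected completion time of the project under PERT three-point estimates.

te_A = (3 + 4·5 + 13)/6 = 36/6 = 6
te_B = (1 + 4·4 + 7)/6 = 24/6 = 4
te_C = (3 + 4·4 + 11)/6 = 30/6 = 5
te_D = (3 + 4·4 + 5)/6 = 24/6 = 4
te_E = (4 + 4·9 + 26)/6 = 66/6 = 11
te_F = (12 + 4·14 + 16)/6 = 84/6 = 14

Forward pass:
ES_A = 0; EF_A = 6
ES_B = 0; EF_B = 4
ES_C = 4; EF_C = 4+5 = 9
ES_D = 4; EF_D = 4+4 = 8
ES_E = 4; EF_E = 4+11 = 15
ES_F = max(EF_A=6, EF_C=9, EF_D=8, EF_E=15) = 15; EF_F = 15+14 = 29
Expected project duration μ = 29 days. Critical path: B → E → F.

29 days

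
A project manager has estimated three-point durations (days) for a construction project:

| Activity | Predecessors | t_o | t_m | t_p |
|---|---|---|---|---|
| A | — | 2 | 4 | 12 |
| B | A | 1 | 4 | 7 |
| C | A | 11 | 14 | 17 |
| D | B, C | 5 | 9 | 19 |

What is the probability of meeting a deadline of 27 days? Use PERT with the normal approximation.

0.255

te_A = (2 + 4·4 + 12)/6 = 30/6 = 5; σ²_A = ((12−2)/6)² = 2.778
te_B = (1 + 4·4 + 7)/6 = 24/6 = 4; σ²_B = ((7−1)/6)² = 1.000
te_C = (11 + 4·14 + 17)/6 = 84/6 = 14; σ²_C = ((17−11)/6)² = 1.000
te_D = (5 + 4·9 + 19)/6 = 60/6 = 10; σ²_D = ((19−5)/6)² = 5.444

Forward pass:
ES_A = 0; EF_A = 5
ES_B = 5; EF_B = 5+4 = 9
ES_C = 5; EF_C = 5+14 = 19
ES_D = max(EF_B=9, EF_C=19) = 19; EF_D = 19+10 = 29
Expected project duration μ = 29 days. Critical path: A → C → D.

Variance along critical path = 2.778 + 1.000 + 5.444 = 9.222; σ = √9.222 = 3.037 days.
Z = (27 − 29) / 3.037 = -0.659
P(T ≤ 27) = Φ(-0.659) ≈ 0.255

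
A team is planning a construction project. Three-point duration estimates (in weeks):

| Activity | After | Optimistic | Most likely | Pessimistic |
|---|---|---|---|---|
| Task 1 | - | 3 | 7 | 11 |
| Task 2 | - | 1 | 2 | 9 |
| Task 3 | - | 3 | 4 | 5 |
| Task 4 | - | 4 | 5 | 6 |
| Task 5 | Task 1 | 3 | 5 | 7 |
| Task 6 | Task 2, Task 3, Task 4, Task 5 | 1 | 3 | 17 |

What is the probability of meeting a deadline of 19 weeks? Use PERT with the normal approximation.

0.744

te_Task 1 = (3 + 4·7 + 11)/6 = 42/6 = 7; σ²_Task 1 = ((11−3)/6)² = 1.778
te_Task 2 = (1 + 4·2 + 9)/6 = 18/6 = 3; σ²_Task 2 = ((9−1)/6)² = 1.778
te_Task 3 = (3 + 4·4 + 5)/6 = 24/6 = 4; σ²_Task 3 = ((5−3)/6)² = 0.111
te_Task 4 = (4 + 4·5 + 6)/6 = 30/6 = 5; σ²_Task 4 = ((6−4)/6)² = 0.111
te_Task 5 = (3 + 4·5 + 7)/6 = 30/6 = 5; σ²_Task 5 = ((7−3)/6)² = 0.444
te_Task 6 = (1 + 4·3 + 17)/6 = 30/6 = 5; σ²_Task 6 = ((17−1)/6)² = 7.111

Forward pass:
ES_Task 1 = 0; EF_Task 1 = 7
ES_Task 2 = 0; EF_Task 2 = 3
ES_Task 3 = 0; EF_Task 3 = 4
ES_Task 4 = 0; EF_Task 4 = 5
ES_Task 5 = 7; EF_Task 5 = 7+5 = 12
ES_Task 6 = max(EF_Task 2=3, EF_Task 3=4, EF_Task 4=5, EF_Task 5=12) = 12; EF_Task 6 = 12+5 = 17
Expected project duration μ = 17 weeks. Critical path: Task 1 → Task 5 → Task 6.

Variance along critical path = 1.778 + 0.444 + 7.111 = 9.333; σ = √9.333 = 3.055 weeks.
Z = (19 − 17) / 3.055 = 0.655
P(T ≤ 19) = Φ(0.655) ≈ 0.744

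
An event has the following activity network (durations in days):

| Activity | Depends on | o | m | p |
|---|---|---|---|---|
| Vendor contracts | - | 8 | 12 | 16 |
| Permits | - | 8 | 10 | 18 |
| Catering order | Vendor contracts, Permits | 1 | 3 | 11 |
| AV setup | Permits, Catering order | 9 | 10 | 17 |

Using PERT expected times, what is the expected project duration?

te_Vendor contracts = (8 + 4·12 + 16)/6 = 72/6 = 12
te_Permits = (8 + 4·10 + 18)/6 = 66/6 = 11
te_Catering order = (1 + 4·3 + 11)/6 = 24/6 = 4
te_AV setup = (9 + 4·10 + 17)/6 = 66/6 = 11

Forward pass:
ES_Vendor contracts = 0; EF_Vendor contracts = 12
ES_Permits = 0; EF_Permits = 11
ES_Catering order = max(EF_Vendor contracts=12, EF_Permits=11) = 12; EF_Catering order = 12+4 = 16
ES_AV setup = max(EF_Permits=11, EF_Catering order=16) = 16; EF_AV setup = 16+11 = 27
Expected project duration μ = 27 days. Critical path: Vendor contracts → Catering order → AV setup.

27 days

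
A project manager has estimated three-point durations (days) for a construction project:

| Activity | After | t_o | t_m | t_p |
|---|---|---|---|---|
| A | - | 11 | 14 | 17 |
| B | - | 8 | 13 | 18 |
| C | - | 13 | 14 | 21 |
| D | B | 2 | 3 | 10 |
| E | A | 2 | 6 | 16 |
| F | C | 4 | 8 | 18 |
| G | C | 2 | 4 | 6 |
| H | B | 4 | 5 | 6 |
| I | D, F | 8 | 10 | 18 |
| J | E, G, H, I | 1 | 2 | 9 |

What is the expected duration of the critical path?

te_A = (11 + 4·14 + 17)/6 = 84/6 = 14
te_B = (8 + 4·13 + 18)/6 = 78/6 = 13
te_C = (13 + 4·14 + 21)/6 = 90/6 = 15
te_D = (2 + 4·3 + 10)/6 = 24/6 = 4
te_E = (2 + 4·6 + 16)/6 = 42/6 = 7
te_F = (4 + 4·8 + 18)/6 = 54/6 = 9
te_G = (2 + 4·4 + 6)/6 = 24/6 = 4
te_H = (4 + 4·5 + 6)/6 = 30/6 = 5
te_I = (8 + 4·10 + 18)/6 = 66/6 = 11
te_J = (1 + 4·2 + 9)/6 = 18/6 = 3

Forward pass:
ES_A = 0; EF_A = 14
ES_B = 0; EF_B = 13
ES_C = 0; EF_C = 15
ES_D = 13; EF_D = 13+4 = 17
ES_E = 14; EF_E = 14+7 = 21
ES_F = 15; EF_F = 15+9 = 24
ES_G = 15; EF_G = 15+4 = 19
ES_H = 13; EF_H = 13+5 = 18
ES_I = max(EF_D=17, EF_F=24) = 24; EF_I = 24+11 = 35
ES_J = max(EF_E=21, EF_G=19, EF_H=18, EF_I=35) = 35; EF_J = 35+3 = 38
Expected project duration μ = 38 days. Critical path: C → F → I → J.

38 days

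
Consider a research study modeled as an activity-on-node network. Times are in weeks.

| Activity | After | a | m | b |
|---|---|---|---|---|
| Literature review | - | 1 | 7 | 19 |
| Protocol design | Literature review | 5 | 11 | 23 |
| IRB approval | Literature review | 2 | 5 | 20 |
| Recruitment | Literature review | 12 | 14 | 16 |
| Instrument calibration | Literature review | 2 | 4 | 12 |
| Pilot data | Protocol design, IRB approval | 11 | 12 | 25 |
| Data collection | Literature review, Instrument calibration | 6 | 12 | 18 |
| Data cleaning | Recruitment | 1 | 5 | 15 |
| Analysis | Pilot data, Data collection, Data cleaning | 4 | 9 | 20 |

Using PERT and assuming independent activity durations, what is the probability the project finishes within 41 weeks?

0.294

te_Literature review = (1 + 4·7 + 19)/6 = 48/6 = 8; σ²_Literature review = ((19−1)/6)² = 9.000
te_Protocol design = (5 + 4·11 + 23)/6 = 72/6 = 12; σ²_Protocol design = ((23−5)/6)² = 9.000
te_IRB approval = (2 + 4·5 + 20)/6 = 42/6 = 7; σ²_IRB approval = ((20−2)/6)² = 9.000
te_Recruitment = (12 + 4·14 + 16)/6 = 84/6 = 14; σ²_Recruitment = ((16−12)/6)² = 0.444
te_Instrument calibration = (2 + 4·4 + 12)/6 = 30/6 = 5; σ²_Instrument calibration = ((12−2)/6)² = 2.778
te_Pilot data = (11 + 4·12 + 25)/6 = 84/6 = 14; σ²_Pilot data = ((25−11)/6)² = 5.444
te_Data collection = (6 + 4·12 + 18)/6 = 72/6 = 12; σ²_Data collection = ((18−6)/6)² = 4.000
te_Data cleaning = (1 + 4·5 + 15)/6 = 36/6 = 6; σ²_Data cleaning = ((15−1)/6)² = 5.444
te_Analysis = (4 + 4·9 + 20)/6 = 60/6 = 10; σ²_Analysis = ((20−4)/6)² = 7.111

Forward pass:
ES_Literature review = 0; EF_Literature review = 8
ES_Protocol design = 8; EF_Protocol design = 8+12 = 20
ES_IRB approval = 8; EF_IRB approval = 8+7 = 15
ES_Recruitment = 8; EF_Recruitment = 8+14 = 22
ES_Instrument calibration = 8; EF_Instrument calibration = 8+5 = 13
ES_Pilot data = max(EF_Protocol design=20, EF_IRB approval=15) = 20; EF_Pilot data = 20+14 = 34
ES_Data collection = max(EF_Literature review=8, EF_Instrument calibration=13) = 13; EF_Data collection = 13+12 = 25
ES_Data cleaning = 22; EF_Data cleaning = 22+6 = 28
ES_Analysis = max(EF_Pilot data=34, EF_Data collection=25, EF_Data cleaning=28) = 34; EF_Analysis = 34+10 = 44
Expected project duration μ = 44 weeks. Critical path: Literature review → Protocol design → Pilot data → Analysis.

Variance along critical path = 9.000 + 9.000 + 5.444 + 7.111 = 30.556; σ = √30.556 = 5.528 weeks.
Z = (41 − 44) / 5.528 = -0.543
P(T ≤ 41) = Φ(-0.543) ≈ 0.294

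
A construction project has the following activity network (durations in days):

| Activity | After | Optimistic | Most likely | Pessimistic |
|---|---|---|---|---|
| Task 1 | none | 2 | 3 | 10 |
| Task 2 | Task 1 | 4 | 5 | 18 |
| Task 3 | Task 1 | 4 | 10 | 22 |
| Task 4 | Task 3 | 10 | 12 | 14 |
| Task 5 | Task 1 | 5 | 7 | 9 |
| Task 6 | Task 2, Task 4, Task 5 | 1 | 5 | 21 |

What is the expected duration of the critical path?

te_Task 1 = (2 + 4·3 + 10)/6 = 24/6 = 4
te_Task 2 = (4 + 4·5 + 18)/6 = 42/6 = 7
te_Task 3 = (4 + 4·10 + 22)/6 = 66/6 = 11
te_Task 4 = (10 + 4·12 + 14)/6 = 72/6 = 12
te_Task 5 = (5 + 4·7 + 9)/6 = 42/6 = 7
te_Task 6 = (1 + 4·5 + 21)/6 = 42/6 = 7

Forward pass:
ES_Task 1 = 0; EF_Task 1 = 4
ES_Task 2 = 4; EF_Task 2 = 4+7 = 11
ES_Task 3 = 4; EF_Task 3 = 4+11 = 15
ES_Task 4 = 15; EF_Task 4 = 15+12 = 27
ES_Task 5 = 4; EF_Task 5 = 4+7 = 11
ES_Task 6 = max(EF_Task 2=11, EF_Task 4=27, EF_Task 5=11) = 27; EF_Task 6 = 27+7 = 34
Expected project duration μ = 34 days. Critical path: Task 1 → Task 3 → Task 4 → Task 6.

34 days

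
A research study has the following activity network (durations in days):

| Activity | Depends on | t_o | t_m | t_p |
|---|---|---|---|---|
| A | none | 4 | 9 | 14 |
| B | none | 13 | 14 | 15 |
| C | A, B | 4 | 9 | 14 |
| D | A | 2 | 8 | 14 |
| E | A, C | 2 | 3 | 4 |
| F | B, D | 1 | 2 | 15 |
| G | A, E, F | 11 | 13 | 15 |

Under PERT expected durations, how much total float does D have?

te_A = (4 + 4·9 + 14)/6 = 54/6 = 9
te_B = (13 + 4·14 + 15)/6 = 84/6 = 14
te_C = (4 + 4·9 + 14)/6 = 54/6 = 9
te_D = (2 + 4·8 + 14)/6 = 48/6 = 8
te_E = (2 + 4·3 + 4)/6 = 18/6 = 3
te_F = (1 + 4·2 + 15)/6 = 24/6 = 4
te_G = (11 + 4·13 + 15)/6 = 78/6 = 13

Forward pass:
ES_A = 0; EF_A = 9
ES_B = 0; EF_B = 14
ES_C = max(EF_A=9, EF_B=14) = 14; EF_C = 14+9 = 23
ES_D = 9; EF_D = 9+8 = 17
ES_E = max(EF_A=9, EF_C=23) = 23; EF_E = 23+3 = 26
ES_F = max(EF_B=14, EF_D=17) = 17; EF_F = 17+4 = 21
ES_G = max(EF_A=9, EF_E=26, EF_F=21) = 26; EF_G = 26+13 = 39
Expected project duration μ = 39 days. Critical path: B → C → E → G.

Backward pass:
LF_G = 39; LS_G = 39−13 = 26
LF_F = LS_G = 26; LS_F = 26−4 = 22
LF_E = LS_G = 26; LS_E = 26−3 = 23
LF_D = LS_F = 22; LS_D = 22−8 = 14
LF_C = LS_E = 23; LS_C = 23−9 = 14
LF_B = min(LS_C=14, LS_F=22) = 14; LS_B = 14−14 = 0
LF_A = min(LS_C=14, LS_D=14, LS_E=23, LS_G=26) = 14; LS_A = 14−9 = 5
Slack_D = LS_D − ES_D = 14 − 9 = 5

5 days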